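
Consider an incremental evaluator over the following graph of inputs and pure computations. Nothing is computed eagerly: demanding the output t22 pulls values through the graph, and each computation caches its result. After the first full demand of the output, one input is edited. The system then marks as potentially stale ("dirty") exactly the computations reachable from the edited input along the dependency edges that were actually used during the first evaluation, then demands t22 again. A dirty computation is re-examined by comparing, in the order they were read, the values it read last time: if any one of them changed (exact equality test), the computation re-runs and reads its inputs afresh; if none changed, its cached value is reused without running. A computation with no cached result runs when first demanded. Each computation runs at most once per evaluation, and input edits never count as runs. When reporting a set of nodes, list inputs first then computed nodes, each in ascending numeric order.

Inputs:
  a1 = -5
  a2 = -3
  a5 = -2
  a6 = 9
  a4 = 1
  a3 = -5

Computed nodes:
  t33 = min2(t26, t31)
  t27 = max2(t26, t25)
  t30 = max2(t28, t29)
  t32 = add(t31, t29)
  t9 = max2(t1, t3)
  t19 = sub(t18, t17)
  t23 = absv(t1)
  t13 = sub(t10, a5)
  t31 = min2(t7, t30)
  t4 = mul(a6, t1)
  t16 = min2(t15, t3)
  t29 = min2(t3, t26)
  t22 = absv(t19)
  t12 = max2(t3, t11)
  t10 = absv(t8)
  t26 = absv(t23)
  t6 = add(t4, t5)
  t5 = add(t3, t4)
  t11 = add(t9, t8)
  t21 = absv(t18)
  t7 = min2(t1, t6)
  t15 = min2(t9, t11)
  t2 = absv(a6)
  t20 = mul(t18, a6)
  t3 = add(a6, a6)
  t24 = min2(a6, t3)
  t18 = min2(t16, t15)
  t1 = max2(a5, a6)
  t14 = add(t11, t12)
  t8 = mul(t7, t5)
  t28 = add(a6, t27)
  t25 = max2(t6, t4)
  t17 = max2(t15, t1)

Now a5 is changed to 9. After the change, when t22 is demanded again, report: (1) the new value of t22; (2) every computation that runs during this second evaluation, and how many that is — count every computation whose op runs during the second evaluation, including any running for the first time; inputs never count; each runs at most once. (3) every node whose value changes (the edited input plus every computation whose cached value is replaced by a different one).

t22 now evaluates to 0.
Run set: t1 (1 run).
Changed values: a5.
The important point: t1 recomputes to an identical value, and the output ends up unchanged.

Initial pass — values computed on the first demand:
  t1 = max2(-2, 9) = 9
  t3 = add(9, 9) = 18
  t4 = mul(9, 9) = 81
  t5 = add(18, 81) = 99
  t6 = add(81, 99) = 180
  t7 = min2(9, 180) = 9
  t8 = mul(9, 99) = 891
  t9 = max2(9, 18) = 18
  t11 = add(18, 891) = 909
  t15 = min2(18, 909) = 18
  t16 = min2(18, 18) = 18
  t17 = max2(18, 9) = 18
  t18 = min2(18, 18) = 18
  t19 = sub(18, 18) = 0
  t22 = absv(0) = 0

Second demand — change propagation:
  t1: re-runs because a5 -2->9; new result 9 (unchanged).
  t4: re-examined; everything it read last time is the same (a6 unchanged, t1 unchanged) — cache 81 kept, no run.
  t5: re-examined; everything it read last time is the same (t3 unchanged, t4 unchanged) — cache 99 kept, no run.
  t6: re-examined; everything it read last time is the same (t4 unchanged, t5 unchanged) — cache 180 kept, no run.
  t7: re-examined; everything it read last time is the same (t1 unchanged, t6 unchanged) — cache 9 kept, no run.
  t8: re-examined; everything it read last time is the same (t7 unchanged, t5 unchanged) — cache 891 kept, no run.
  t9: re-examined; everything it read last time is the same (t1 unchanged, t3 unchanged) — cache 18 kept, no run.
  t11: re-examined; everything it read last time is the same (t9 unchanged, t8 unchanged) — cache 909 kept, no run.
  t15: re-examined; everything it read last time is the same (t9 unchanged, t11 unchanged) — cache 18 kept, no run.
  t16: re-examined; everything it read last time is the same (t15 unchanged, t3 unchanged) — cache 18 kept, no run.
  t17: re-examined; everything it read last time is the same (t15 unchanged, t1 unchanged) — cache 18 kept, no run.
  t18: re-examined; everything it read last time is the same (t16 unchanged, t15 unchanged) — cache 18 kept, no run.
  t19: re-examined; everything it read last time is the same (t18 unchanged, t17 unchanged) — cache 0 kept, no run.
  t22: re-examined; everything it read last time is the same (t19 unchanged) — cache 0 kept, no run.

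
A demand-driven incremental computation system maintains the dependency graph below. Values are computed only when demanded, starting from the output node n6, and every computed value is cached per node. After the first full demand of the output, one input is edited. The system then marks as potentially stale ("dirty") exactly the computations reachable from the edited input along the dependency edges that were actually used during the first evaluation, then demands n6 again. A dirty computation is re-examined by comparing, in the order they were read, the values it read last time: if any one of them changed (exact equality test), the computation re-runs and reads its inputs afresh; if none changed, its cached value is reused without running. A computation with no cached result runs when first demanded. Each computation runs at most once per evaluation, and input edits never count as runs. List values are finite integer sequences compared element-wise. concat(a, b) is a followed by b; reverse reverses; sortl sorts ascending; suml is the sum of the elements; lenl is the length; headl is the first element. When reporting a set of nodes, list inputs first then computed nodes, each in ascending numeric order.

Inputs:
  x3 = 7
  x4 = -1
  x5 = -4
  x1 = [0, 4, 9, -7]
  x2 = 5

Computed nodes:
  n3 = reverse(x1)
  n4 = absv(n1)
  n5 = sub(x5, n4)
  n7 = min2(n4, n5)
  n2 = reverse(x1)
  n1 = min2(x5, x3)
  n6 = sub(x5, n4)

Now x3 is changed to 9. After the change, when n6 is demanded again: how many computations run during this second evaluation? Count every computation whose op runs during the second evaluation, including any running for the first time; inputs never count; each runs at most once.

First evaluation (everything demanded from the output):
  n1 = min2(-4, 7) = -4
  n4 = absv(-4) = 4
  n6 = sub(-4, 4) = -8

Propagation after the edit:
  n1: runs — x3 7->9; result -4 (same value as before).
  n4: checked — values it read are unchanged (n1 unchanged); reused cached 4 without running.
  n6: checked — values it read are unchanged (x5 unchanged, n4 unchanged); reused cached -8 without running.

Key observation: the change is absorbed at n1 — it re-runs but produces the same value, and the output's value is unchanged.

Computations that run: n1 — 1 in total.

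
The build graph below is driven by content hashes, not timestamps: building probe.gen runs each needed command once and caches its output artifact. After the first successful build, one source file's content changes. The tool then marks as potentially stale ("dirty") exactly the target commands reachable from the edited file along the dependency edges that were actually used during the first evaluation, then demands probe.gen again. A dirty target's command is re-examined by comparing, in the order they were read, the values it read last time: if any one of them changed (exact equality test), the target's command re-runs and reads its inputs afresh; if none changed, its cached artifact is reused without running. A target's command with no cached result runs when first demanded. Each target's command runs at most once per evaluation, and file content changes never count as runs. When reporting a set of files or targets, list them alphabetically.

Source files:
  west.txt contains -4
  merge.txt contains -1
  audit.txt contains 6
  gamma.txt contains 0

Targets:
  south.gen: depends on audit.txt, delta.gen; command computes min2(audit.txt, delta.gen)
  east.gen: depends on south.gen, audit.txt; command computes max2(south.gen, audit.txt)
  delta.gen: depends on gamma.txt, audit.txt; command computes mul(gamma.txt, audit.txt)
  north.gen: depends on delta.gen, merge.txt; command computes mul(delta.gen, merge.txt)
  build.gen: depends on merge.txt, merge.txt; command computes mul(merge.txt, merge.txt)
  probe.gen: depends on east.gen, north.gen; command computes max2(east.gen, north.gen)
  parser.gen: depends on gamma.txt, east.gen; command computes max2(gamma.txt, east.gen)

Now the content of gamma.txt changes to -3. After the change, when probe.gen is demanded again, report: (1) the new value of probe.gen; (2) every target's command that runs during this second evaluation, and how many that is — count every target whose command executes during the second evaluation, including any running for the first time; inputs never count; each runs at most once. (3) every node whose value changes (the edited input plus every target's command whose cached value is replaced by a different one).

Initial pass — values computed on the first demand:
  delta.gen = mul(0, 6) = 0
  north.gen = mul(0, -1) = 0
  south.gen = min2(6, 0) = 0
  east.gen = max2(0, 6) = 6
  probe.gen = max2(6, 0) = 6

Second demand — change propagation:
  delta.gen: re-runs because gamma.txt 0->-3; new result -18.
  north.gen: re-runs because delta.gen 0->-18; new result 18.
  south.gen: re-runs because delta.gen 0->-18; new result -18.
  east.gen: re-runs because south.gen 0->-18; new result 6 (unchanged).
  probe.gen: re-runs because north.gen 0->18; new result 18.

probe.gen now evaluates to 18.
Run set: delta.gen, east.gen, north.gen, probe.gen, south.gen (5 run).
Changed values: delta.gen, gamma.txt, north.gen, probe.gen, south.gen.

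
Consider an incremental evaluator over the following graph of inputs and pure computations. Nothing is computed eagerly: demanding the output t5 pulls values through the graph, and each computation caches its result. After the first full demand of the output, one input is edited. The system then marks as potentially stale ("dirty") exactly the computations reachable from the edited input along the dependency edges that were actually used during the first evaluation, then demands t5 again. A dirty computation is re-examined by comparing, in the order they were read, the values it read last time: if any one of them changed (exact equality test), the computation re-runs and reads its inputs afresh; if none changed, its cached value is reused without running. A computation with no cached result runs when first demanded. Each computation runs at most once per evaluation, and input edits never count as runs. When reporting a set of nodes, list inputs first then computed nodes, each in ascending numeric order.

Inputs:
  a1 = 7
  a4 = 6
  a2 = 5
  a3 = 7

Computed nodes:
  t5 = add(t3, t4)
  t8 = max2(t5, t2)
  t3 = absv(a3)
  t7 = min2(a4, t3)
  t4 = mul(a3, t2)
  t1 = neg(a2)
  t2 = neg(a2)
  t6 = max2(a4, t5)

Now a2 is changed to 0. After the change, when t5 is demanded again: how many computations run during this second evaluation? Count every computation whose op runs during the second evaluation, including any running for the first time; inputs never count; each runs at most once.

Run set: t2, t4, t5 (3 run).

Initial pass — values computed on the first demand:
  t2 = neg(5) = -5
  t3 = absv(7) = 7
  t4 = mul(7, -5) = -35
  t5 = add(7, -35) = -28

Second demand — change propagation:
  t2: re-runs because a2 5->0; new result 0.
  t4: re-runs because t2 -5->0; new result 0.
  t5: re-runs because t4 -35->0; new result 7.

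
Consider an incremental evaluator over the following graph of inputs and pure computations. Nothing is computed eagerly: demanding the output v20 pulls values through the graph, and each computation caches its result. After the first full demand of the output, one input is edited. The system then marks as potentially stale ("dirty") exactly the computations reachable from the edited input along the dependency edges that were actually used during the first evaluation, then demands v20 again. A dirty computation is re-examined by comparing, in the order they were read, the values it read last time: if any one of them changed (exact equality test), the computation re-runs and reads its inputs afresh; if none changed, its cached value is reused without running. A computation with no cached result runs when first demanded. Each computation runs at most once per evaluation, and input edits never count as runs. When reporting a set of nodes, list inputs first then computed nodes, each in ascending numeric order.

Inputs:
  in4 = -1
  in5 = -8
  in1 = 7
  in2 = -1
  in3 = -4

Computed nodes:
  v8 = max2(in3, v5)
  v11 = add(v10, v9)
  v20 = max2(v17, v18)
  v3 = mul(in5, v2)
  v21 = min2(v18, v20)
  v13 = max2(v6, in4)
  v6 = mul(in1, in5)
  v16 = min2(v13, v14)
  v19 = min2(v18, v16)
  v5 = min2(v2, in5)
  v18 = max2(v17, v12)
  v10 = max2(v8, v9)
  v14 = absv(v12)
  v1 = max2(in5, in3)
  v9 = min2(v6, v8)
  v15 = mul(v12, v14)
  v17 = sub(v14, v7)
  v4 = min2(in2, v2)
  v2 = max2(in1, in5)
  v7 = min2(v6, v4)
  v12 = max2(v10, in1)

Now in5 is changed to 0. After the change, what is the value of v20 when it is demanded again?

v20 now evaluates to 8.
The important point: at v4 every value read last time is unchanged, so the dirty flag clears without a run.

Initial pass — values computed on the first demand:
  v2 = max2(7, -8) = 7
  v4 = min2(-1, 7) = -1
  v5 = min2(7, -8) = -8
  v6 = mul(7, -8) = -56
  v7 = min2(-56, -1) = -56
  v8 = max2(-4, -8) = -4
  v9 = min2(-56, -4) = -56
  v10 = max2(-4, -56) = -4
  v12 = max2(-4, 7) = 7
  v14 = absv(7) = 7
  v17 = sub(7, -56) = 63
  v18 = max2(63, 7) = 63
  v20 = max2(63, 63) = 63

Second demand — change propagation:
  v2: re-runs because in5 -8->0; new result 7 (unchanged).
  v4: re-examined; everything it read last time is the same (in2 unchanged, v2 unchanged) — cache -1 kept, no run.
  v5: re-runs because in5 -8->0; new result 0.
  v6: re-runs because in5 -8->0; new result 0.
  v7: re-runs because v6 -56->0; new result -1.
  v8: re-runs because v5 -8->0; new result 0.
  v9: re-runs because v6 -56->0; v8 -4->0; new result 0.
  v10: re-runs because v8 -4->0; v9 -56->0; new result 0.
  v12: re-runs because v10 -4->0; new result 7 (unchanged).
  v14: re-examined; everything it read last time is the same (v12 unchanged) — cache 7 kept, no run.
  v17: re-runs because v7 -56->-1; new result 8.
  v18: re-runs because v17 63->8; new result 8.
  v20: re-runs because v17 63->8; v18 63->8; new result 8.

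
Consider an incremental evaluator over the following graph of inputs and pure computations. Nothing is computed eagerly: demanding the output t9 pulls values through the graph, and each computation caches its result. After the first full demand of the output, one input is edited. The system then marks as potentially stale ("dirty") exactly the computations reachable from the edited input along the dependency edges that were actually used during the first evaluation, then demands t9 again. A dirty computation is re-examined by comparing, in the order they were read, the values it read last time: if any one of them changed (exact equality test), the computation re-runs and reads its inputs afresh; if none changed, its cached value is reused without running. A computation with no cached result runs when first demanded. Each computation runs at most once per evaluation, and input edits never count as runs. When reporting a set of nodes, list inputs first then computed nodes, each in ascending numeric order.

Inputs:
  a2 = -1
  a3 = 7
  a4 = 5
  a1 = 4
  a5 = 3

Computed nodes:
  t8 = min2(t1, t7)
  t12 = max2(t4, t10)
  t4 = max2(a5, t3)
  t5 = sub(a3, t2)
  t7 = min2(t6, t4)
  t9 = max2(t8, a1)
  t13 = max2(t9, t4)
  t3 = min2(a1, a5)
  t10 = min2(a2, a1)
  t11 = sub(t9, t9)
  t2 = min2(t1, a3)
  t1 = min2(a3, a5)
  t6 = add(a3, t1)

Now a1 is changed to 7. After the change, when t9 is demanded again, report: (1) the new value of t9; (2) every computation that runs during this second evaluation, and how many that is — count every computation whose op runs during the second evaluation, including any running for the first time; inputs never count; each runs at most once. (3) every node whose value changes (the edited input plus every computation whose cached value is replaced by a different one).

t9 now evaluates to 7.
Run set: t3, t9 (2 run).
Changed values: a1, t9.
The important point: at t4 every value read last time is unchanged, so the dirty flag clears without a run.

Initial pass — values computed on the first demand:
  t1 = min2(7, 3) = 3
  t3 = min2(4, 3) = 3
  t4 = max2(3, 3) = 3
  t6 = add(7, 3) = 10
  t7 = min2(10, 3) = 3
  t8 = min2(3, 3) = 3
  t9 = max2(3, 4) = 4

Second demand — change propagation:
  t3: re-runs because a1 4->7; new result 3 (unchanged).
  t4: re-examined; everything it read last time is the same (a5 unchanged, t3 unchanged) — cache 3 kept, no run.
  t7: re-examined; everything it read last time is the same (t6 unchanged, t4 unchanged) — cache 3 kept, no run.
  t8: re-examined; everything it read last time is the same (t1 unchanged, t7 unchanged) — cache 3 kept, no run.
  t9: re-runs because a1 4->7; new result 7.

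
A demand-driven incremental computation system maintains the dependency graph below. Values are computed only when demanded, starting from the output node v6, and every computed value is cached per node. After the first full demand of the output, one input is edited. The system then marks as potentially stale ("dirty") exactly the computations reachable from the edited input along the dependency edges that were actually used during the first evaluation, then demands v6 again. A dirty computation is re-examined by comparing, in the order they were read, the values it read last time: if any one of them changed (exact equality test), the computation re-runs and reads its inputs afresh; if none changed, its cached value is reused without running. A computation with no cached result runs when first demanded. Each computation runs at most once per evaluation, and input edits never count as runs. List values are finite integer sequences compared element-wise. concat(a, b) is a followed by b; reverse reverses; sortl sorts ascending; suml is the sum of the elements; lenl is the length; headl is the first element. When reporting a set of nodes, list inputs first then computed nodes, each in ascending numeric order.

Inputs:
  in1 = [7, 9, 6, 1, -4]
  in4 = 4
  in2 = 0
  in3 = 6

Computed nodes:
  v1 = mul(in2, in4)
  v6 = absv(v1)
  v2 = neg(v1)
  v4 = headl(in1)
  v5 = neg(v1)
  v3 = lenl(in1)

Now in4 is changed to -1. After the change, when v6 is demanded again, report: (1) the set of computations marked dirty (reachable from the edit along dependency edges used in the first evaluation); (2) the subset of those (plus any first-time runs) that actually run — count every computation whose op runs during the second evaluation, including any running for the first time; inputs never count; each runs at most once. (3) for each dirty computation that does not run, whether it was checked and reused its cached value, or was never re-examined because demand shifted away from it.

Marked dirty: v1, v6.
Computations that run: v1 — 1 in total.
Checked but reused from cache: v6.
Key observation: the change is absorbed at v1 — it re-runs but produces the same value, and the output's value is unchanged.

First evaluation (everything demanded from the output):
  v1 = mul(0, 4) = 0
  v6 = absv(0) = 0

Propagation after the edit:
  v1: runs — in4 4->-1; result 0 (same value as before).
  v6: checked — values it read are unchanged (v1 unchanged); reused cached 0 without running.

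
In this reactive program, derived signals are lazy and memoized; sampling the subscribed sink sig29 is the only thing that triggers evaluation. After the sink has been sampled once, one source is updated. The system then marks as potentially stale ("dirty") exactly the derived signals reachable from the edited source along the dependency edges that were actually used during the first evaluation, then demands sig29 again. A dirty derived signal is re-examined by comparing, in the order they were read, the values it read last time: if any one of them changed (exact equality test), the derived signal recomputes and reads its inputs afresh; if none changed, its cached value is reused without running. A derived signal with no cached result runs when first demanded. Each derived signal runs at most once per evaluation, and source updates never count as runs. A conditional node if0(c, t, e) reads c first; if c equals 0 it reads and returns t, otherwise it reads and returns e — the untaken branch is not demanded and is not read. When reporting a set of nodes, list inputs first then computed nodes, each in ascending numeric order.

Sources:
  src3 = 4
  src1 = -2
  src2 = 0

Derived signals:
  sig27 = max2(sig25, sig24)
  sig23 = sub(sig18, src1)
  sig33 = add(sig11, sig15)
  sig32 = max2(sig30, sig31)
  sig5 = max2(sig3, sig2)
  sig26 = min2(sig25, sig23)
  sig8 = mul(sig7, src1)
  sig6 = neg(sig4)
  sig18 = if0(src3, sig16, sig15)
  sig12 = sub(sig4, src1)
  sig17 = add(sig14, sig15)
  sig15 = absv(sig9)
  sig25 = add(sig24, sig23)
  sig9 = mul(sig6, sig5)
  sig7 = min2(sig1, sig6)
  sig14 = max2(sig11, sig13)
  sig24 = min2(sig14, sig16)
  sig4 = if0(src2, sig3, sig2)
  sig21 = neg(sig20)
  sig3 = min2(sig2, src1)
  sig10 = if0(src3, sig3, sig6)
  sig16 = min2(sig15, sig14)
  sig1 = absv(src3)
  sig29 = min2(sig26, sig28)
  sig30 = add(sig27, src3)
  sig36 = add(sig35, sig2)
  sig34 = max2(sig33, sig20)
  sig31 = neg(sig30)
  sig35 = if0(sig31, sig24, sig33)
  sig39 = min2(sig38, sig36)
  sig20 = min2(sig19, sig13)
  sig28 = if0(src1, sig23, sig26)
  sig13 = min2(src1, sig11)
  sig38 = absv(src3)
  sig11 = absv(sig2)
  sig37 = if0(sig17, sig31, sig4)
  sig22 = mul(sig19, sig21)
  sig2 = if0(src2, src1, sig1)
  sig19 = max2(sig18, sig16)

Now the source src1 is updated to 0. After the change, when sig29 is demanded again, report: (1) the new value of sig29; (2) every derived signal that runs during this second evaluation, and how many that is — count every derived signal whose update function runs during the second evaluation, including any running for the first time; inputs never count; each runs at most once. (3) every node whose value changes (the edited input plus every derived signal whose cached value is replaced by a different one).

First demand of the output computes:
  sig2 = if0(src2=0 -> then branch src1) = -2
  sig3 = min2(-2, -2) = -2
  sig4 = if0(src2=0 -> then branch sig3) = -2
  sig5 = max2(-2, -2) = -2
  sig6 = neg(-2) = 2
  sig9 = mul(2, -2) = -4
  sig11 = absv(-2) = 2
  sig13 = min2(-2, 2) = -2
  sig14 = max2(2, -2) = 2
  sig15 = absv(-4) = 4
  sig16 = min2(4, 2) = 2
  sig18 = if0(src3=4 -> else branch sig15) = 4
  sig23 = sub(4, -2) = 6
  sig24 = min2(2, 2) = 2
  sig25 = add(2, 6) = 8
  sig26 = min2(8, 6) = 6
  sig28 = if0(src1=-2 -> else branch sig26) = 6
  sig29 = min2(6, 6) = 6

After the edit, cleaning proceeds:
  sig2: a read changed (src1 -2->0) — executes, giving 0.
  sig3: a read changed (sig2 -2->0; src1 -2->0) — executes, giving 0.
  sig4: a read changed (sig3 -2->0) — executes, giving 0.
  sig5: a read changed (sig3 -2->0; sig2 -2->0) — executes, giving 0.
  sig6: a read changed (sig4 -2->0) — executes, giving 0.
  sig9: a read changed (sig6 2->0; sig5 -2->0) — executes, giving 0.
  sig11: a read changed (sig2 -2->0) — executes, giving 0.
  sig13: a read changed (src1 -2->0; sig11 2->0) — executes, giving 0.
  sig14: a read changed (sig11 2->0; sig13 -2->0) — executes, giving 0.
  sig15: a read changed (sig9 -4->0) — executes, giving 0.
  sig16: a read changed (sig15 4->0; sig14 2->0) — executes, giving 0.
  sig18: a read changed (sig15 4->0) — executes, giving 0.
  sig23: a read changed (sig18 4->0; src1 -2->0) — executes, giving 0.
  sig24: a read changed (sig14 2->0; sig16 2->0) — executes, giving 0.
  sig25: a read changed (sig24 2->0; sig23 6->0) — executes, giving 0.
  sig26: a read changed (sig25 8->0; sig23 6->0) — executes, giving 0.
  sig28: a read changed (src1 -2->0; sig26 6->0) — executes, giving 0.
  sig29: a read changed (sig26 6->0; sig28 6->0) — executes, giving 0.

Demanding sig29 again yields 0.
18 derived signals run: sig2, sig3, sig4, sig5, sig6, sig9, sig11, sig13, sig14, sig15, sig16, sig18, sig23, sig24, sig25, sig26, sig28, sig29.
The nodes whose values change: src1, sig2, sig3, sig4, sig5, sig6, sig9, sig11, sig13, sig14, sig15, sig16, sig18, sig23, sig24, sig25, sig26, sig28, sig29.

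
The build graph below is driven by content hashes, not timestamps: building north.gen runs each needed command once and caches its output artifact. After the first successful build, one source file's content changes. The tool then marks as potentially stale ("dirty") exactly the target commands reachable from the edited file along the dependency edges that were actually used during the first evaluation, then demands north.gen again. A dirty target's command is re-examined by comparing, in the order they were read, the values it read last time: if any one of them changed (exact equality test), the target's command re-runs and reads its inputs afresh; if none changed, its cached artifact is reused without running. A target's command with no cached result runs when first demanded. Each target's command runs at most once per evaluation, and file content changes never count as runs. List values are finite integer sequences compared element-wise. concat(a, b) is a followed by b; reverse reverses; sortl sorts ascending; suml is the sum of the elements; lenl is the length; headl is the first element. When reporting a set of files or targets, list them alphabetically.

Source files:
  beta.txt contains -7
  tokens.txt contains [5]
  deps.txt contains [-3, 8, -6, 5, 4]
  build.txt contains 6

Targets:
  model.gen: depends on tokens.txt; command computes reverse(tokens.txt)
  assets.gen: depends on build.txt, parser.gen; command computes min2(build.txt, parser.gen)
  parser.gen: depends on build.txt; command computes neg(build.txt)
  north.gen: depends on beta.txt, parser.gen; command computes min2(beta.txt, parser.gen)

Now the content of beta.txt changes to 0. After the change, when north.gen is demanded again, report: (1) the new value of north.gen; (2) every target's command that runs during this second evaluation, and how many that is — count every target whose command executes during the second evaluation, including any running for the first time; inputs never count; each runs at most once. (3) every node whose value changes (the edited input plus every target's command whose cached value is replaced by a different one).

Initial pass — values computed on the first demand:
  parser.gen = neg(6) = -6
  north.gen = min2(-7, -6) = -7

Second demand — change propagation:
  north.gen: re-runs because beta.txt -7->0; new result -6.

north.gen now evaluates to -6.
Run set: north.gen (1 run).
Changed values: beta.txt, north.gen.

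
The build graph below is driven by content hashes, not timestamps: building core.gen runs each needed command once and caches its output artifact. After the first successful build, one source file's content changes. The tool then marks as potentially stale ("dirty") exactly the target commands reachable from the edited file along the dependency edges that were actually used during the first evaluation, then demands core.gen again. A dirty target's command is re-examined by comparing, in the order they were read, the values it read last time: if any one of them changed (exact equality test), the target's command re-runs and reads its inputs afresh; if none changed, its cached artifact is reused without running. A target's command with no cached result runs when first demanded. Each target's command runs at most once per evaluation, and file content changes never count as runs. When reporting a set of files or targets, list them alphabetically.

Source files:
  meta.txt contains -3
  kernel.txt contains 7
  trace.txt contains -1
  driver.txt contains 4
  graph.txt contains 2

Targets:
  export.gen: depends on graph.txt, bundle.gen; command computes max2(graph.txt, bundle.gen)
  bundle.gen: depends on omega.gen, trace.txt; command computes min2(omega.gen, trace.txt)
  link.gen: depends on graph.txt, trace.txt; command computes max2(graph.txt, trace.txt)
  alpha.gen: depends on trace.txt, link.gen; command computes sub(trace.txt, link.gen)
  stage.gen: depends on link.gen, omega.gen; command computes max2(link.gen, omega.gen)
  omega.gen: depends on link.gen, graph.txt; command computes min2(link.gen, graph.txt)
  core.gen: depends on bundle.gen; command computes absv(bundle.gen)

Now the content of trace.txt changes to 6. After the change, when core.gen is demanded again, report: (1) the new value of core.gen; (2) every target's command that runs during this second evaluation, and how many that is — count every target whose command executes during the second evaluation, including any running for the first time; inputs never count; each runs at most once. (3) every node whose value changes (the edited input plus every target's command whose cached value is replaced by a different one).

Initial pass — values computed on the first demand:
  link.gen = max2(2, -1) = 2
  omega.gen = min2(2, 2) = 2
  bundle.gen = min2(2, -1) = -1
  core.gen = absv(-1) = 1

Second demand — change propagation:
  link.gen: re-runs because trace.txt -1->6; new result 6.
  omega.gen: re-runs because link.gen 2->6; new result 2 (unchanged).
  bundle.gen: re-runs because trace.txt -1->6; new result 2.
  core.gen: re-runs because bundle.gen -1->2; new result 2.

core.gen now evaluates to 2.
Run set: bundle.gen, core.gen, link.gen, omega.gen (4 run).
Changed values: bundle.gen, core.gen, link.gen, trace.txt.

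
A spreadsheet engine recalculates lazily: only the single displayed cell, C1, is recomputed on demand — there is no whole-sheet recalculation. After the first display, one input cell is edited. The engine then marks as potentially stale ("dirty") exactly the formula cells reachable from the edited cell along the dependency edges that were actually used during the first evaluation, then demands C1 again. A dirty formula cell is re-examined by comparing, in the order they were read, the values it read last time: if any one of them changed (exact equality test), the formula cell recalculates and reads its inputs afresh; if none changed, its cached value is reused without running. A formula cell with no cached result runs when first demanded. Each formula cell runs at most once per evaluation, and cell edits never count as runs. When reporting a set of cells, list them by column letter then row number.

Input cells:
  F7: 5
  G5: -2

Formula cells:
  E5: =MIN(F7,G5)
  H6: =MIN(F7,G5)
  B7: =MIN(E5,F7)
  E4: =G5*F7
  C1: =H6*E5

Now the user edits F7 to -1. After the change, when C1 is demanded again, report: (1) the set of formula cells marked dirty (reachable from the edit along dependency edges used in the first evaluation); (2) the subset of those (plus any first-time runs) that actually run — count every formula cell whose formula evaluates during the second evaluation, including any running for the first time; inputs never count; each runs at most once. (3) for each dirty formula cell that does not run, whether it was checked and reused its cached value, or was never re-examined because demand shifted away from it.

Marked dirty: C1, E5, H6.
Formula cells that run: E5, H6 — 2 in total.
Checked but reused from cache: C1.
Key observation: the cutoff stops propagation at C1 — its inputs' values are unchanged, so it reuses its cache.

First evaluation (everything demanded from the output):
  E5 = MIN(5, -2) = -2
  H6 = MIN(5, -2) = -2
  C1 = -2 * -2 = 4

Propagation after the edit:
  E5: runs — F7 5->-1; result -2 (same value as before).
  H6: runs — F7 5->-1; result -2 (same value as before).
  C1: checked — values it read are unchanged (H6 unchanged, E5 unchanged); reused cached 4 without running.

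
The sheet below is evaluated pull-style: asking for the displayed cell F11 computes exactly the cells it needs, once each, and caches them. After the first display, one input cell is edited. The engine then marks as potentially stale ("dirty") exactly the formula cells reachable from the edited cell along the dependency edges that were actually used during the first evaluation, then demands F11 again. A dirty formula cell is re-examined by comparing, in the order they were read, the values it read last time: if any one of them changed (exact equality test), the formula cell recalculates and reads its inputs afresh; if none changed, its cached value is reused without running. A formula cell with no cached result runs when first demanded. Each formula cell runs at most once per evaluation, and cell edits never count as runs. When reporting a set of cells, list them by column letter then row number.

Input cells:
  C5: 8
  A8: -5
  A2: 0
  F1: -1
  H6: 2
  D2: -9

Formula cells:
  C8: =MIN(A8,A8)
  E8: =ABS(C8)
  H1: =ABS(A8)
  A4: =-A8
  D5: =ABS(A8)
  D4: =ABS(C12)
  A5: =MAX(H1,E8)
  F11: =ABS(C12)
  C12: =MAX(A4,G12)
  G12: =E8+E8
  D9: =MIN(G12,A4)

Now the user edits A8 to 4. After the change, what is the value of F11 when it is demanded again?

Demanding F11 again yields 8.

First demand of the output computes:
  A4 = -(-5) = 5
  C8 = MIN(-5, -5) = -5
  E8 = ABS(-5) = 5
  G12 = 5 + 5 = 10
  C12 = MAX(5, 10) = 10
  F11 = ABS(10) = 10

After the edit, cleaning proceeds:
  A4: a read changed (A8 -5->4) — executes, giving -4.
  C8: a read changed (A8 -5->4; A8 -5->4) — executes, giving 4.
  E8: a read changed (C8 -5->4) — executes, giving 4.
  G12: a read changed (E8 5->4; E8 5->4) — executes, giving 8.
  C12: a read changed (A4 5->-4; G12 10->8) — executes, giving 8.
  F11: a read changed (C12 10->8) — executes, giving 8.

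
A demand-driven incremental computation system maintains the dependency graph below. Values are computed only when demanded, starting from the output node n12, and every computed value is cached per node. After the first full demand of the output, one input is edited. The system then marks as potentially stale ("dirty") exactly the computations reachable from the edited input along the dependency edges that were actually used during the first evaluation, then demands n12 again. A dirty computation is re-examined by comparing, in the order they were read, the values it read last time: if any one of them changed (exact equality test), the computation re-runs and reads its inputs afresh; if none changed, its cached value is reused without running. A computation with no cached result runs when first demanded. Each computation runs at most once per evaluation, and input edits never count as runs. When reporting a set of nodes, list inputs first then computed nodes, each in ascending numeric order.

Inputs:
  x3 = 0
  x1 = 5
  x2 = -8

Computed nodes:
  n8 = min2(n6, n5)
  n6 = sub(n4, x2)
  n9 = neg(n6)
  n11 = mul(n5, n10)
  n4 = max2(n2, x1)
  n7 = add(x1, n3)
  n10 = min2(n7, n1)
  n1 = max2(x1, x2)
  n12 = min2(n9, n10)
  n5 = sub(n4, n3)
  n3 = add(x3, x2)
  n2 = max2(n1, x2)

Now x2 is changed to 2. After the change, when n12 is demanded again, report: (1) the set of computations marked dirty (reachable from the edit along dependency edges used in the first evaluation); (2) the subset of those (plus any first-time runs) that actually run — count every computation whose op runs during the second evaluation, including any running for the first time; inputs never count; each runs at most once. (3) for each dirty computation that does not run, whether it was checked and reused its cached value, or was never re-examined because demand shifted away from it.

Marked dirty: n1, n2, n3, n4, n6, n7, n9, n10, n12.
Computations that run: n1, n2, n3, n6, n7, n9, n10, n12 — 8 in total.
Checked but reused from cache: n4.
Key observation: the cutoff stops propagation at n4 — its inputs' values are unchanged, so it reuses its cache.

First evaluation (everything demanded from the output):
  n1 = max2(5, -8) = 5
  n2 = max2(5, -8) = 5
  n3 = add(0, -8) = -8
  n4 = max2(5, 5) = 5
  n6 = sub(5, -8) = 13
  n7 = add(5, -8) = -3
  n9 = neg(13) = -13
  n10 = min2(-3, 5) = -3
  n12 = min2(-13, -3) = -13

Propagation after the edit:
  n1: runs — x2 -8->2; result 5 (same value as before).
  n2: runs — x2 -8->2; result 5 (same value as before).
  n3: runs — x2 -8->2; result 2.
  n4: checked — values it read are unchanged (n2 unchanged, x1 unchanged); reused cached 5 without running.
  n6: runs — x2 -8->2; result 3.
  n7: runs — n3 -8->2; result 7.
  n9: runs — n6 13->3; result -3.
  n10: runs — n7 -3->7; result 5.
  n12: runs — n9 -13->-3; n10 -3->5; result -3.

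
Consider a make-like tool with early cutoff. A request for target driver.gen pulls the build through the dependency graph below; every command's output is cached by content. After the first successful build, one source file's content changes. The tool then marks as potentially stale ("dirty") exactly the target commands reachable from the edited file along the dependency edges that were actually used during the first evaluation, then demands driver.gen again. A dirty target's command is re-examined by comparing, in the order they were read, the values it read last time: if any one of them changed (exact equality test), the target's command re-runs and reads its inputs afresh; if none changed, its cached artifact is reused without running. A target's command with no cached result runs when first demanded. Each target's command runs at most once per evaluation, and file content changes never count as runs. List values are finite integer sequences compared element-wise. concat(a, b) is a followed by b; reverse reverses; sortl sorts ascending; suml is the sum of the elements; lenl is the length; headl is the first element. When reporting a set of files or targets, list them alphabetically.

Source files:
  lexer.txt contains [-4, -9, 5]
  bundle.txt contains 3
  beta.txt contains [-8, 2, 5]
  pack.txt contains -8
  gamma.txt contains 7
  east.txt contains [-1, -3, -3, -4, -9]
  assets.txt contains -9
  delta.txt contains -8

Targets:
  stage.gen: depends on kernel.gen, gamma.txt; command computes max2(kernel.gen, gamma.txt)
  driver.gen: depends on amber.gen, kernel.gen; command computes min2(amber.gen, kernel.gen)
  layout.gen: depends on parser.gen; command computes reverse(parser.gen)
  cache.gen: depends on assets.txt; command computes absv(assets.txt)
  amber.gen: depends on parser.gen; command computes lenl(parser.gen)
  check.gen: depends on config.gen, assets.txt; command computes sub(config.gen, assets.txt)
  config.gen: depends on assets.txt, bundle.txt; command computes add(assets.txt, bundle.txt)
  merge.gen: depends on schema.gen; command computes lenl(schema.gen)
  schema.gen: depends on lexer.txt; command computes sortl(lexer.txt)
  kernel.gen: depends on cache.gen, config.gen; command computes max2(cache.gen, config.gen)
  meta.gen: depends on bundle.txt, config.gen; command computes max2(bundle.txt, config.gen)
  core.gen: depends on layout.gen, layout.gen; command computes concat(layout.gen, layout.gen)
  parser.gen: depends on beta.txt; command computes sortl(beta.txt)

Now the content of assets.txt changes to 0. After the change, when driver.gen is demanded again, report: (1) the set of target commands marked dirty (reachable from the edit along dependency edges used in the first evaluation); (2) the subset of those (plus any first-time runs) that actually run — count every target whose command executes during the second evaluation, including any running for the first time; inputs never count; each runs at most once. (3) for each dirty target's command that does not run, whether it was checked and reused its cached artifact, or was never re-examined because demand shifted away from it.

The edit dirties: cache.gen, config.gen, driver.gen, kernel.gen.
4 target commands run: cache.gen, config.gen, driver.gen, kernel.gen.
No dirty target's command escaped a run.

First demand of the output computes:
  cache.gen = absv(-9) = 9
  config.gen = add(-9, 3) = -6
  kernel.gen = max2(9, -6) = 9
  parser.gen = sortl([-8, 2, 5]) = [-8, 2, 5]
  amber.gen = lenl([-8, 2, 5]) = 3
  driver.gen = min2(3, 9) = 3

After the edit, cleaning proceeds:
  cache.gen: a read changed (assets.txt -9->0) — executes, giving 0.
  config.gen: a read changed (assets.txt -9->0) — executes, giving 3.
  kernel.gen: a read changed (cache.gen 9->0; config.gen -6->3) — executes, giving 3.
  driver.gen: a read changed (kernel.gen 9->3) — executes, giving 3 — identical to its old value.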